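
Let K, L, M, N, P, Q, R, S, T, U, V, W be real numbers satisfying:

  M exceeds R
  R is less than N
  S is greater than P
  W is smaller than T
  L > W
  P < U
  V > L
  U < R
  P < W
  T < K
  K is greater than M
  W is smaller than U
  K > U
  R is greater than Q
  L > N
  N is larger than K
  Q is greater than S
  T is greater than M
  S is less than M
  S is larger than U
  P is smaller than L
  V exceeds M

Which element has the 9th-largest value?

S

Chaining the given pairs: P < W < U < S < Q < R < M < T < K < N < L < V.
Counting 9 from the largest end gives S.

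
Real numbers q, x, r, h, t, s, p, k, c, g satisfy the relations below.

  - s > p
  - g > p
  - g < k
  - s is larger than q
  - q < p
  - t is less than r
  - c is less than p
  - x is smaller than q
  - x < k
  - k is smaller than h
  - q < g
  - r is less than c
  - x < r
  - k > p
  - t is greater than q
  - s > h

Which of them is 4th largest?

Chaining the given pairs: x < q < t < r < c < p < g < k < h < s.
The 4th largest is g.

g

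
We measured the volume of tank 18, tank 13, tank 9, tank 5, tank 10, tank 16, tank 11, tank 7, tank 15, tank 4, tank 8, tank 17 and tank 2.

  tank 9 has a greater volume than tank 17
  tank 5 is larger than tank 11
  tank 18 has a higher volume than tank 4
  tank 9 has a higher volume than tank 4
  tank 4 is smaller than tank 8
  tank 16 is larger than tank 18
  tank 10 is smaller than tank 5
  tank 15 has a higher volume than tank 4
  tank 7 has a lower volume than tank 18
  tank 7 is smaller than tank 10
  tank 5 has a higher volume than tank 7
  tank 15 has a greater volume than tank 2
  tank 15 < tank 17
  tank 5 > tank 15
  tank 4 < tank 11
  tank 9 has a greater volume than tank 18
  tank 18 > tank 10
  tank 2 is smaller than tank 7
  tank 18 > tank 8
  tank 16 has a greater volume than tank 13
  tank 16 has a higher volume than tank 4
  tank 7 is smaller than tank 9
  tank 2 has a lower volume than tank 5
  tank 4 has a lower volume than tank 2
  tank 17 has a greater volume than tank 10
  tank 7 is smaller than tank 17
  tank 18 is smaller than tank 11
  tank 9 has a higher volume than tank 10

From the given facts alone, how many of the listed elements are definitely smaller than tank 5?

The elements the relations force below tank 5 are tank 4, tank 2, tank 7, tank 15, tank 8, tank 10, tank 18, tank 11 — no chain reaches any other.
That is 8.

8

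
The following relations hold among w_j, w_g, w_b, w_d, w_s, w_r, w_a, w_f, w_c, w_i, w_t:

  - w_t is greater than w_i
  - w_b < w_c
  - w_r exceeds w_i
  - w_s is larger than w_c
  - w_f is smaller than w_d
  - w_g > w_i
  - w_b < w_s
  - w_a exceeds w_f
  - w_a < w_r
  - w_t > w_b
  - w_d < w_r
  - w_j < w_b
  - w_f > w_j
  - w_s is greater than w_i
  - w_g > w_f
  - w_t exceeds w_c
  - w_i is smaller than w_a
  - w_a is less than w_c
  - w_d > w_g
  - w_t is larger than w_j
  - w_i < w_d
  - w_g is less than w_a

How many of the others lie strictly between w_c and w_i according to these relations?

2

The relations place w_i below w_c. An element lies strictly between them when it is forced above w_i and also forced below w_c.
Above w_i: {w_g, w_a, w_d, w_r, w_s, w_t}. Below w_c: {w_j, w_b, w_f, w_g, w_a}.
Intersection: {w_g, w_a} — 2.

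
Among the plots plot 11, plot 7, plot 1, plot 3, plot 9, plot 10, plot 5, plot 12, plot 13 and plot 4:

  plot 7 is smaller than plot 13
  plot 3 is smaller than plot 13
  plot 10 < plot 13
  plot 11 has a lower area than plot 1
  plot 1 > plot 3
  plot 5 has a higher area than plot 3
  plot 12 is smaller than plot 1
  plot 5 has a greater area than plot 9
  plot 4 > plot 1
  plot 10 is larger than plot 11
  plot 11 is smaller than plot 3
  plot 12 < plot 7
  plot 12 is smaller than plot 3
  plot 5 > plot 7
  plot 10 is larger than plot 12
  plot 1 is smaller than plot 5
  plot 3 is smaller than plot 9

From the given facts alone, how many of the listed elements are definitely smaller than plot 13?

From plot 13 the given relations immediately reach plot 7, plot 3, plot 10.
From those, plot 12, plot 11 — 5 in total.
No other element is forced below plot 13 by the given relations, so the count is 5.

5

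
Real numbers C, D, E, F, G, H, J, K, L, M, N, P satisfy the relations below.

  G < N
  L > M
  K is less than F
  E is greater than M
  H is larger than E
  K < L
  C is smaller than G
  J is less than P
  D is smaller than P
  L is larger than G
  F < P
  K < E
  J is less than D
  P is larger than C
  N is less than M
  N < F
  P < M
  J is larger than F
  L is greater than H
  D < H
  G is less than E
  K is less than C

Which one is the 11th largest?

C

Chaining the given pairs: K < C < G < N < F < J < D < P < M < E < H < L.
The 11th largest is C.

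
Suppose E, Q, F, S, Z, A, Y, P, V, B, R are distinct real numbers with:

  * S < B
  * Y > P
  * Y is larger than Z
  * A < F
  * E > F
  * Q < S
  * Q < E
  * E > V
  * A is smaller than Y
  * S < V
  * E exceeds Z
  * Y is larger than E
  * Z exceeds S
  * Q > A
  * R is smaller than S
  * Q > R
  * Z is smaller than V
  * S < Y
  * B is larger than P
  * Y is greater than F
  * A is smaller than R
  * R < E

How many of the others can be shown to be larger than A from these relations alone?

9

From A the given relations immediately reach F, R, Q, Y.
From those, S, E — 6 in total.
From those, Z, V, B — 9 in total.
Nothing else is reachable above A; 9 in all.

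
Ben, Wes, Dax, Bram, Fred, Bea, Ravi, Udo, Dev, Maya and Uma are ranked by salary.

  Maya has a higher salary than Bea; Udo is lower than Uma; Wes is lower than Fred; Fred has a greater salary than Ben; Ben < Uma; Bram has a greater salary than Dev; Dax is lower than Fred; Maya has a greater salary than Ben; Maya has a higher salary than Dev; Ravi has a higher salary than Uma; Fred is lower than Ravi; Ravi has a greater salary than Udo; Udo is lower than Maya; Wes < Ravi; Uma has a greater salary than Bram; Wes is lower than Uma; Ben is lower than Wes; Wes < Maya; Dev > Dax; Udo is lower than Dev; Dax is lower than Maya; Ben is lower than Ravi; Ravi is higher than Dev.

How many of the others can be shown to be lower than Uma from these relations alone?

6

Directly below Uma: Ben, Udo, Bram, Wes.
One step further: Dev (5 so far).
One step further: Dax (6 so far).
No other element is forced below Uma by the given relations, so the count is 6.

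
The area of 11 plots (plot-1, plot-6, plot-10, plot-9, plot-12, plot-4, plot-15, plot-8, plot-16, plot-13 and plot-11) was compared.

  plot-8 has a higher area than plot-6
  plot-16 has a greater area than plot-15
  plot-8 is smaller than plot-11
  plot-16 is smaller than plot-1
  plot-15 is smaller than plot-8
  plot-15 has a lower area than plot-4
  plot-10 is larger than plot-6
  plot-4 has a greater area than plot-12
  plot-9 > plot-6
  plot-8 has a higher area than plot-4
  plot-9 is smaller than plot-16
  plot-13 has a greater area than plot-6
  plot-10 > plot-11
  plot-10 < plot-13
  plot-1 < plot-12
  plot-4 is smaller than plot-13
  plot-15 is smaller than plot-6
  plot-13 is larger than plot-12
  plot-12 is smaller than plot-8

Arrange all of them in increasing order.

Nothing is placed below plot-15, so it is least; from there plot-15 < plot-6; plot-6 < plot-9; plot-9 < plot-16; plot-16 < plot-1; plot-1 < plot-12; plot-12 < plot-4; plot-4 < plot-8; plot-8 < plot-11; plot-11 < plot-10; plot-10 < plot-13, each given directly.

plot-15 < plot-6 < plot-9 < plot-16 < plot-1 < plot-12 < plot-4 < plot-8 < plot-11 < plot-10 < plot-13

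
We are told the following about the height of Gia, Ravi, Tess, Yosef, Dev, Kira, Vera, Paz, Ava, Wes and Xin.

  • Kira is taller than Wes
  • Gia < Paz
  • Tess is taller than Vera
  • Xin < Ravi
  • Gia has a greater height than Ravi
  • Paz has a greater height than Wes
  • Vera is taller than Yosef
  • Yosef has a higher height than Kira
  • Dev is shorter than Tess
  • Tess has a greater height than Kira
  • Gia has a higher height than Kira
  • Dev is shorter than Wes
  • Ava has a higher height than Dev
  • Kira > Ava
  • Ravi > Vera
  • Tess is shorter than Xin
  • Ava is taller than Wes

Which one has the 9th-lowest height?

Ravi

Piecing the relations together gives one ordering: Dev < Wes < Ava < Kira < Yosef < Vera < Tess < Xin < Ravi < Gia < Paz.
Counting 9 from the smallest end gives Ravi.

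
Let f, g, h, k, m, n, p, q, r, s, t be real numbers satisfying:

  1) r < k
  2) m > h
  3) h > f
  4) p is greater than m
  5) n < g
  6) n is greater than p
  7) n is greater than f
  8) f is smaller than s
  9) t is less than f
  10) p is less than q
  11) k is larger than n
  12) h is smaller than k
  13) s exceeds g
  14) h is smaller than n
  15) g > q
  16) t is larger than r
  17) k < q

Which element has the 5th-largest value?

n

Chaining the given pairs: r < t < f < h < m < p < n < k < q < g < s.
Counting 5 from the largest end gives n.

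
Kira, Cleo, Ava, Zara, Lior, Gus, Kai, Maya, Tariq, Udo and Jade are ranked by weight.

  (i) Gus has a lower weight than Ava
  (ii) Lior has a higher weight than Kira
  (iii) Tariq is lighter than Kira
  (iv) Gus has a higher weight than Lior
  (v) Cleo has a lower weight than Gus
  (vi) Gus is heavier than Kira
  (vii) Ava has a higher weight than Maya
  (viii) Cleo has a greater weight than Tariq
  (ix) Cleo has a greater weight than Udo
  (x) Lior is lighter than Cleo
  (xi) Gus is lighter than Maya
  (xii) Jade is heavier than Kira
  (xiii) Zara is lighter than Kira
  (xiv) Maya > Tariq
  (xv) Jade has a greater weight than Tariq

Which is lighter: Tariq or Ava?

Tariq

Chaining the given relations: Tariq < Kira < Lior < Cleo < Gus < Ava.
So Tariq < Ava; Tariq is the lighter of the two.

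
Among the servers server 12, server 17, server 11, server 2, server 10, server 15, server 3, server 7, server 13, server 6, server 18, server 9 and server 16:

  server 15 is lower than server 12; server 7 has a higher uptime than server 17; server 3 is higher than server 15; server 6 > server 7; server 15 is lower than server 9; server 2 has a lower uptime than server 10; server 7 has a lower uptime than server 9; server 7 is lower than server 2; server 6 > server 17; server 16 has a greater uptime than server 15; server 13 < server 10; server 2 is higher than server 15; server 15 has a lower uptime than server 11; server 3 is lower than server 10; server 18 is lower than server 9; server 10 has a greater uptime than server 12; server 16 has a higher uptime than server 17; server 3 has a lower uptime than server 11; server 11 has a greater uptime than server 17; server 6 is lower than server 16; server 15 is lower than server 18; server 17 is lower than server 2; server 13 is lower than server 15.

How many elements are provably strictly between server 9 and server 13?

The relations place server 13 below server 9. An element lies strictly between them when it is forced above server 13 and also forced below server 9.
Above server 13: {server 15, server 18, server 3, server 12, server 2, server 11, server 16, server 10}. Below server 9: {server 17, server 15, server 18, server 7}.
Intersection: {server 15, server 18} — 2.

2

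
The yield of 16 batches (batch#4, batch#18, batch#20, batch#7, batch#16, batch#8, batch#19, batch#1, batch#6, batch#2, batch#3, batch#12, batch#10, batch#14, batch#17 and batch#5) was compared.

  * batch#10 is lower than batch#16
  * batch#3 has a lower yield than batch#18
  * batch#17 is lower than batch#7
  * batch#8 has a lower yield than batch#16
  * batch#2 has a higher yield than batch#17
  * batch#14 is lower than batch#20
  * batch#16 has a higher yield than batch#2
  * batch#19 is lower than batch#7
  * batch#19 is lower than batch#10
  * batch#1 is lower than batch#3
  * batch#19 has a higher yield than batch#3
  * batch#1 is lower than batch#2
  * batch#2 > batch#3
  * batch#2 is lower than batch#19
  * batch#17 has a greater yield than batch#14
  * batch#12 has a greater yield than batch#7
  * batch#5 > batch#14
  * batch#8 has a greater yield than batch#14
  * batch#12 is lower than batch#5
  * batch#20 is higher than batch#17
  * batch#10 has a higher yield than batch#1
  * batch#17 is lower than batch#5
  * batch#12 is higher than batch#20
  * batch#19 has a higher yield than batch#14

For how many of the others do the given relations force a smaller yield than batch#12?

The elements the relations force below batch#12 are batch#1, batch#14, batch#17, batch#3, batch#2, batch#19, batch#20, batch#7 — no chain reaches any other.
That is 8.

8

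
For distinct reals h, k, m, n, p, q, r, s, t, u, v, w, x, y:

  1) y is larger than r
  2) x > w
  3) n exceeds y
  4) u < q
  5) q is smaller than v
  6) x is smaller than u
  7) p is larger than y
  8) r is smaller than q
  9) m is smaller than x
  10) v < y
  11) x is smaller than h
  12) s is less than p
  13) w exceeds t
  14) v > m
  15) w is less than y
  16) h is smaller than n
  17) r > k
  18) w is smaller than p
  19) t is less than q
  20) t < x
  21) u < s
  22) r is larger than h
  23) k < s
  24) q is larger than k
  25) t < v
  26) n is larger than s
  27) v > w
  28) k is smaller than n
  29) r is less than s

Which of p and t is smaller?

t < w and w < x give t < x.
Then x < h extends the chain to h.
Then h < r extends the chain to r.
Then r < q extends the chain to q.
Then q < v extends the chain to v.
With v < y: t < w < x < h < r < q < v < y.
With y < p: t < w < x < h < r < q < v < y < p.
So t < p; t is the smaller of the two.

t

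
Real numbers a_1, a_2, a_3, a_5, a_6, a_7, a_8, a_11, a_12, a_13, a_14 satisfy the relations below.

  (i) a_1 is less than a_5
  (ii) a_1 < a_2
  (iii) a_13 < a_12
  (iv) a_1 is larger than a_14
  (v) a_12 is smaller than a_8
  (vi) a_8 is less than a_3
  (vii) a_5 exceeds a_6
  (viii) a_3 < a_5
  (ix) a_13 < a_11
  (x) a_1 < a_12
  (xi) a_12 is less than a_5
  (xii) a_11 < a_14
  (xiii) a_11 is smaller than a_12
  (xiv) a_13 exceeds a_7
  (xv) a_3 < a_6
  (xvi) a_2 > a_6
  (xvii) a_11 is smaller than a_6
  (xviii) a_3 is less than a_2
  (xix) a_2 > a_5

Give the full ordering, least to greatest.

Each adjacent pair is fixed by a given relation: a_7 < a_13; a_13 < a_11; a_11 < a_14; a_14 < a_1; a_1 < a_12; a_12 < a_8; a_8 < a_3; a_3 < a_6; a_6 < a_5; a_5 < a_2. Chaining them end to end gives the full order.

a_7 < a_13 < a_11 < a_14 < a_1 < a_12 < a_8 < a_3 < a_6 < a_5 < a_2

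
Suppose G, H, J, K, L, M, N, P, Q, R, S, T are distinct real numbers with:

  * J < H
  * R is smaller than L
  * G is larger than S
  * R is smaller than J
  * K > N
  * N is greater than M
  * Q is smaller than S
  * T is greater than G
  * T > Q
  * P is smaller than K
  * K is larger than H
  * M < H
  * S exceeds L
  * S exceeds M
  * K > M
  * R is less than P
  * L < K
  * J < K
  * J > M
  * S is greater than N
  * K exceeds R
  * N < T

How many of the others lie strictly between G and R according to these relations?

2

Chaining upward from R reaches: L, P, J, H, K, S, T.
Chaining downward from G reaches: L, M, Q, N, S.
Strictly between R and G are those in both lists: L, S — 2 elements.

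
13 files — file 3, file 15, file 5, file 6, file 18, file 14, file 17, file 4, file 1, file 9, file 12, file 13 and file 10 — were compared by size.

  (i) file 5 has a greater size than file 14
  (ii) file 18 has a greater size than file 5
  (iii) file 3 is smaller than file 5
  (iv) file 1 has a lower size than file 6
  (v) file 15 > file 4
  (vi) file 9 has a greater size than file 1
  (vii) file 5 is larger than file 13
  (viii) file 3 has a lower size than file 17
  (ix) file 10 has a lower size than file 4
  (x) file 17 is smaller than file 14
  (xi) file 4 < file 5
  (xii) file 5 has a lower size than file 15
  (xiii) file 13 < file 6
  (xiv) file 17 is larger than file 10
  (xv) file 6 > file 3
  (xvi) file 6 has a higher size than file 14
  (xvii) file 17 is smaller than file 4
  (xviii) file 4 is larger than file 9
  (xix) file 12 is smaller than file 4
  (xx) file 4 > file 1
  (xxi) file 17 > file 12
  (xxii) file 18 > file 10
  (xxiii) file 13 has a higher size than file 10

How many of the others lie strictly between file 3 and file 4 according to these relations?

Chaining upward from file 3 reaches: file 17, file 14, file 6, file 5, file 18, file 15.
Chaining downward from file 4 reaches: file 1, file 12, file 10, file 17, file 9.
Strictly between file 3 and file 4 are those in both lists: file 17 — 1 element.

1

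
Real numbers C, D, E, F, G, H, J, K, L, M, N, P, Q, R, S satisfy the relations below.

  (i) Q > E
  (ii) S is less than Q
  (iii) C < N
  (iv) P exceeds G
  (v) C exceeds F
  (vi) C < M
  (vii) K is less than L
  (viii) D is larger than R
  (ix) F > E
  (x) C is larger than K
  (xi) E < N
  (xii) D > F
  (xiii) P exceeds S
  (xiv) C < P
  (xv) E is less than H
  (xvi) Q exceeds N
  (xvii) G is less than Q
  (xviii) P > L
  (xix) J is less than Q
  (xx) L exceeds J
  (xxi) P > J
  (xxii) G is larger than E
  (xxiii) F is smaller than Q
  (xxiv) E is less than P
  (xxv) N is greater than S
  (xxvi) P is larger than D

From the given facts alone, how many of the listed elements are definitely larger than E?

9

The elements the relations force above E are F, H, C, D, M, G, N, P, Q — no chain reaches any other.
That is 9.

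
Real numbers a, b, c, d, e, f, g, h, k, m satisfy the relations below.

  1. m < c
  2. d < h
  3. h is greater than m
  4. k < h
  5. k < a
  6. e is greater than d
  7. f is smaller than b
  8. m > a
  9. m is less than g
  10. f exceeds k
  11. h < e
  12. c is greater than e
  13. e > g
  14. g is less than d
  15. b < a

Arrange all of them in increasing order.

The consecutive links are each given: k < f; f < b; b < a; a < m; m < g; g < d; d < h; h < e; e < c.

k < f < b < a < m < g < d < h < e < c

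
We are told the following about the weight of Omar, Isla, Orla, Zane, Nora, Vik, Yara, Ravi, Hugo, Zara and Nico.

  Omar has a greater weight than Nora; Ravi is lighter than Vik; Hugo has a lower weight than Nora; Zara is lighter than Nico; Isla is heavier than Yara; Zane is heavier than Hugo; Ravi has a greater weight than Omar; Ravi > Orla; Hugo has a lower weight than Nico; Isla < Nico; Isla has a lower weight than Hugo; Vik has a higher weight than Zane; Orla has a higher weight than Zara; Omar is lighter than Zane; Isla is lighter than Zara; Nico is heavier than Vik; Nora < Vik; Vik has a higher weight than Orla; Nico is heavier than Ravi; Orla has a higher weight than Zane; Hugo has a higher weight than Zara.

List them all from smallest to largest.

Nothing is placed below Yara, so it is least; from there Yara < Isla; Isla < Zara; Zara < Hugo; Hugo < Nora; Nora < Omar; Omar < Zane; Zane < Orla; Orla < Ravi; Ravi < Vik; Vik < Nico, each given directly.

Yara < Isla < Zara < Hugo < Nora < Omar < Zane < Orla < Ravi < Vik < Nico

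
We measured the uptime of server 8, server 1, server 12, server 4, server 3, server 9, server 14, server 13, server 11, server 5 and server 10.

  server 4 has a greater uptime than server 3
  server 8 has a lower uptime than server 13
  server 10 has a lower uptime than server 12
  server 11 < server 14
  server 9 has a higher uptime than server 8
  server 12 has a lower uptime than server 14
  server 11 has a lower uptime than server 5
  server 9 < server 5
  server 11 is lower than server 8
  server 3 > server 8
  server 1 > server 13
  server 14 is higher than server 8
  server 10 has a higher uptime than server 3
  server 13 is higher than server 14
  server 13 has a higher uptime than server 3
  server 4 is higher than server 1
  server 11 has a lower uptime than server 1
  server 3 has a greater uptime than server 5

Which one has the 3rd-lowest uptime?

The consecutive relations fix a unique order: server 11 < server 8 < server 9 < server 5 < server 3 < server 10 < server 12 < server 14 < server 13 < server 1 < server 4.
Counting 3 from the smallest end gives server 9.

server 9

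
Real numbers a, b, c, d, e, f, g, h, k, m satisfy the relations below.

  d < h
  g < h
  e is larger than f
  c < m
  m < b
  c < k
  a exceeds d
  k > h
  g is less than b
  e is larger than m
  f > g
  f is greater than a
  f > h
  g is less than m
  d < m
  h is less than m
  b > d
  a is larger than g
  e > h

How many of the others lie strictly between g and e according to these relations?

The relations place g below e. An element lies strictly between them when it is forced above g and also forced below e.
Above g: {h, a, m, k, b, f}. Below e: {c, d, h, a, m, f}.
Intersection: {h, a, m, f} — 4.

4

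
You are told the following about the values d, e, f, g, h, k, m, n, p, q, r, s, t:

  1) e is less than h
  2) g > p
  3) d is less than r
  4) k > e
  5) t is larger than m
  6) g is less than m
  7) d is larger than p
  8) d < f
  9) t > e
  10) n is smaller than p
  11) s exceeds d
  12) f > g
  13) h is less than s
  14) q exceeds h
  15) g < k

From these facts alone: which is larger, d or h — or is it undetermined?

undetermined

Following every chain through h: above h we get q, s; below h we get e.
d is not reached, and no chain runs the other way from d to h.
So the given relations leave the order of h and d undetermined.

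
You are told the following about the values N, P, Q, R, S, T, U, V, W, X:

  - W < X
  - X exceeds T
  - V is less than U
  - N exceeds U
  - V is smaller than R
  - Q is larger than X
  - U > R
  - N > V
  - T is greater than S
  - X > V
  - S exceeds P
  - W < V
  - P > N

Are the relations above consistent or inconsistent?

consistent

Every relation is compatible with W < V < R < U < N < P < S < T < X < Q; the set is consistent.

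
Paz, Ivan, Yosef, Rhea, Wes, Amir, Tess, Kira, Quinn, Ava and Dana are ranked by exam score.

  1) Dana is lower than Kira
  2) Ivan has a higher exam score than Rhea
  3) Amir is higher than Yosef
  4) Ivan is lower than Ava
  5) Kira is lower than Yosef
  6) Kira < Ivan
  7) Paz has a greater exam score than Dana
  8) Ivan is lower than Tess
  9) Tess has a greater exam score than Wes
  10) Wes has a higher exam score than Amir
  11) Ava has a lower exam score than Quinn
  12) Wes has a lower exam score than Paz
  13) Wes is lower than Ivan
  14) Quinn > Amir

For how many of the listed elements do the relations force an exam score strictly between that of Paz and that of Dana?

Chaining upward from Dana reaches: Kira, Yosef, Amir, Wes, Ivan, Tess, Ava, Quinn.
Chaining downward from Paz reaches: Kira, Yosef, Amir, Wes.
Strictly between Dana and Paz are those in both lists: Kira, Yosef, Amir, Wes — 4 elements.

4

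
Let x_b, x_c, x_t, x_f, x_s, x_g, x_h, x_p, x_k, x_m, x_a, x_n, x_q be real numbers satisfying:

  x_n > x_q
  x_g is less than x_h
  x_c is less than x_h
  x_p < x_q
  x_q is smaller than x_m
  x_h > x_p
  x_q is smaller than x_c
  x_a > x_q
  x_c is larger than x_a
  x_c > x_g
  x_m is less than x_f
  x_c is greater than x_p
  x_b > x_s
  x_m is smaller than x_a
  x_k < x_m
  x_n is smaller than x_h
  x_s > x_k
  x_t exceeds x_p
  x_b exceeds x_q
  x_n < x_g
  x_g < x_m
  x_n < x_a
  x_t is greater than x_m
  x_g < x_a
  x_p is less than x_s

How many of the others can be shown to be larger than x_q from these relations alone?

Directly above x_q: x_n, x_m, x_b, x_a, x_c.
One step further: x_g, x_f, x_t, x_h (9 so far).
Nothing else is reachable above x_q; 9 in all.

9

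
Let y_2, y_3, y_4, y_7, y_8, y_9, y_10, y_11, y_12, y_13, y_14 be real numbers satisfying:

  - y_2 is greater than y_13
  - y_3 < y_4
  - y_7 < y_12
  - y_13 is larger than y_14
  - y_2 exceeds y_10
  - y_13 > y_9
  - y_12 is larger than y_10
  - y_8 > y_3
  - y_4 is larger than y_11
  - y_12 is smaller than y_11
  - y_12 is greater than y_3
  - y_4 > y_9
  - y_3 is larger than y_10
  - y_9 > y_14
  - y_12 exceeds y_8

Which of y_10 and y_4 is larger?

y_10 < y_3 and y_3 < y_8 give y_10 < y_8.
Then y_8 < y_12 extends the chain to y_12.
With y_12 < y_11: y_10 < y_3 < y_8 < y_12 < y_11.
With y_11 < y_4: y_10 < y_3 < y_8 < y_12 < y_11 < y_4.
So y_10 < y_4; y_4 is the larger of the two.

y_4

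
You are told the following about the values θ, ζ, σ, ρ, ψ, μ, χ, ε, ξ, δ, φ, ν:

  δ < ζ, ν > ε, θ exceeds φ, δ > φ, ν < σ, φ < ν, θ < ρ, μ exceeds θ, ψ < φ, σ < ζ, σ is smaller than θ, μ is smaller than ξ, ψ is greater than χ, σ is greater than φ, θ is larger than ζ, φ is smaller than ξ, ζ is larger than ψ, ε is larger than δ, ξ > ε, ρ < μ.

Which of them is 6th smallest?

Chaining the given pairs: χ < ψ < φ < δ < ε < ν < σ < ζ < θ < ρ < μ < ξ.
Counting 6 from the smallest end gives ν.

ν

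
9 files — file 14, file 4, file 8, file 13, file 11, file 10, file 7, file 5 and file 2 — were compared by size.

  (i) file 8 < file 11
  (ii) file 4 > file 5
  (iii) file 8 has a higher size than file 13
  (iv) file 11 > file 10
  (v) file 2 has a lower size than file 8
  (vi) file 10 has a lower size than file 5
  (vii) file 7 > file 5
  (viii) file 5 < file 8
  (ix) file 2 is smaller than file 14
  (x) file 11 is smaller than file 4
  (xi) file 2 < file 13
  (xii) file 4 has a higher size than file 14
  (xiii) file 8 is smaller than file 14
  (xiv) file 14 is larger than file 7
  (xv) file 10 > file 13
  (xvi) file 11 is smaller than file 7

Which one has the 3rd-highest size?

The consecutive relations fix a unique order: file 2 < file 13 < file 10 < file 5 < file 8 < file 11 < file 7 < file 14 < file 4.
Counting 3 from the largest end gives file 7.

file 7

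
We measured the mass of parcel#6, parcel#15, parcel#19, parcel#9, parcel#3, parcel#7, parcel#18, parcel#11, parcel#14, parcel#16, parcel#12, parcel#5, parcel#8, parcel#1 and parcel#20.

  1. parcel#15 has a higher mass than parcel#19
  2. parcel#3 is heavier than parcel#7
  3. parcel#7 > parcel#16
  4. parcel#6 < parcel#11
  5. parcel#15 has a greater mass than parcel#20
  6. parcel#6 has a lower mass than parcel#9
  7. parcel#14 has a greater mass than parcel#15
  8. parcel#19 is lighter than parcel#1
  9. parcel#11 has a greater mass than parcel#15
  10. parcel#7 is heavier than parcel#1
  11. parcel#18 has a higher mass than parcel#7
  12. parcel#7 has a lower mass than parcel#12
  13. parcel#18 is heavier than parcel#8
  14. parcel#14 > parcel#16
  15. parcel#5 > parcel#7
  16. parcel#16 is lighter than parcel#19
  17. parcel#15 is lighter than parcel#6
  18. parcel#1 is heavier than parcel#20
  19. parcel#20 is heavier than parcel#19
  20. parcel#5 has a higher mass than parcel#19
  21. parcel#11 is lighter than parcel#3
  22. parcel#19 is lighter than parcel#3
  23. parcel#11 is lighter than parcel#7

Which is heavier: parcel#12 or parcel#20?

parcel#20 < parcel#15 < parcel#6 < parcel#11 < parcel#7 < parcel#12, by transitivity through parcel#15, parcel#6, parcel#11, parcel#7.
So parcel#20 < parcel#12; parcel#12 is the heavier of the two.

parcel#12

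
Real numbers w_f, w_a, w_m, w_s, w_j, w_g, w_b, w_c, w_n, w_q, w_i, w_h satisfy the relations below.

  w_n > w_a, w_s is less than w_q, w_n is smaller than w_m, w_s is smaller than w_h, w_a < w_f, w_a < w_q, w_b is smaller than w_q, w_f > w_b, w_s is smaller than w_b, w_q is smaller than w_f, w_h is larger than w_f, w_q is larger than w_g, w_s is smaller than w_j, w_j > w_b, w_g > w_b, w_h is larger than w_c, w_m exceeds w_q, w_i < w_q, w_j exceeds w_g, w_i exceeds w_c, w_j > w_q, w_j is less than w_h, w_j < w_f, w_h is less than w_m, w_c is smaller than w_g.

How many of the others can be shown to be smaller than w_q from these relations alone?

From w_q the given relations immediately reach w_a, w_s, w_b, w_g, w_i.
From those, w_c — 6 in total.
Nothing else is reachable below w_q; 6 in all.

6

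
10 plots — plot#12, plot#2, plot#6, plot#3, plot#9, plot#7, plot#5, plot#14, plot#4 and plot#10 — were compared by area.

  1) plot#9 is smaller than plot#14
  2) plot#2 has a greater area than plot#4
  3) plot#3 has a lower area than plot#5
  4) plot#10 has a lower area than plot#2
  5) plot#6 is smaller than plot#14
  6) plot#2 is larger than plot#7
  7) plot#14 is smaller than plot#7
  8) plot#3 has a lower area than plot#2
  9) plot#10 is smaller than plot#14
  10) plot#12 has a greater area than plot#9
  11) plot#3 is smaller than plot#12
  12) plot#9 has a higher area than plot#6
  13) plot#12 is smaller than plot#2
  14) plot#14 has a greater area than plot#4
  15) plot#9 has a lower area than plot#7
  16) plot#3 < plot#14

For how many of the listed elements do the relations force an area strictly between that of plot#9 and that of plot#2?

Chaining upward from plot#9 reaches: plot#14, plot#12, plot#7.
Chaining downward from plot#2 reaches: plot#10, plot#6, plot#3, plot#4, plot#14, plot#12, plot#7.
Strictly between plot#9 and plot#2 are those in both lists: plot#14, plot#12, plot#7 — 3 elements.

3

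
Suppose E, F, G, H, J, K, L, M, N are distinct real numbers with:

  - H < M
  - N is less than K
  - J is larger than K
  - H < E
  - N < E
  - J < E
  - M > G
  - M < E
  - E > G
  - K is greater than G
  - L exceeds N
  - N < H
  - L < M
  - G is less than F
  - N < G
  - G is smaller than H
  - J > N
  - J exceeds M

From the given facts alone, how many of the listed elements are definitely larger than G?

Directly above G: F, H, M, K, E.
One step further: J (6 so far).
Nothing else is reachable above G; 6 in all.

6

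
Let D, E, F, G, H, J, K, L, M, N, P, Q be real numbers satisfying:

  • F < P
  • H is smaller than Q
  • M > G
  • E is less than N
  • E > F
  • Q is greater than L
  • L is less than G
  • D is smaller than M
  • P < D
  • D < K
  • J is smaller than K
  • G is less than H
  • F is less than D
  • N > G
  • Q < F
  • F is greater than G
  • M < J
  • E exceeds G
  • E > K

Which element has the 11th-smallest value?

Piecing the relations together gives one ordering: L < G < H < Q < F < P < D < M < J < K < E < N.
Counting 11 from the smallest end gives E.

E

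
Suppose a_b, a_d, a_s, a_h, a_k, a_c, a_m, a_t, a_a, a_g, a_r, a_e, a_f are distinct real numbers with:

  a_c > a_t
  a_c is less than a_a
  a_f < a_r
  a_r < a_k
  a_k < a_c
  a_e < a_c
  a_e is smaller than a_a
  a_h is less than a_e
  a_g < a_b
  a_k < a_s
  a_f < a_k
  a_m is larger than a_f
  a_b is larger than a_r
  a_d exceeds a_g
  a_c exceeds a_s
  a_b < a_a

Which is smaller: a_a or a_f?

Following the relations from a_f: a_f < a_r < a_k < a_s < a_c < a_a.
So a_f < a_a; a_f is the smaller of the two.

a_f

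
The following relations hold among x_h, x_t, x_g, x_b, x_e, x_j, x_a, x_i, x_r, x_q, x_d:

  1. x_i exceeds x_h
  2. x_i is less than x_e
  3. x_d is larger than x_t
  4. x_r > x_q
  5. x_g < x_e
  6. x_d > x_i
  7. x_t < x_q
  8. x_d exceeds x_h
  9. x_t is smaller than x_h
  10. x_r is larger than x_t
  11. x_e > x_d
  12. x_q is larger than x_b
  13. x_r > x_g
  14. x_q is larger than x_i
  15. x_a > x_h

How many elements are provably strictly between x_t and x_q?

2

The relations place x_t below x_q. An element lies strictly between them when it is forced above x_t and also forced below x_q.
Above x_t: {x_h, x_i, x_d, x_r, x_a, x_e}. Below x_q: {x_h, x_i, x_b}.
Intersection: {x_h, x_i} — 2.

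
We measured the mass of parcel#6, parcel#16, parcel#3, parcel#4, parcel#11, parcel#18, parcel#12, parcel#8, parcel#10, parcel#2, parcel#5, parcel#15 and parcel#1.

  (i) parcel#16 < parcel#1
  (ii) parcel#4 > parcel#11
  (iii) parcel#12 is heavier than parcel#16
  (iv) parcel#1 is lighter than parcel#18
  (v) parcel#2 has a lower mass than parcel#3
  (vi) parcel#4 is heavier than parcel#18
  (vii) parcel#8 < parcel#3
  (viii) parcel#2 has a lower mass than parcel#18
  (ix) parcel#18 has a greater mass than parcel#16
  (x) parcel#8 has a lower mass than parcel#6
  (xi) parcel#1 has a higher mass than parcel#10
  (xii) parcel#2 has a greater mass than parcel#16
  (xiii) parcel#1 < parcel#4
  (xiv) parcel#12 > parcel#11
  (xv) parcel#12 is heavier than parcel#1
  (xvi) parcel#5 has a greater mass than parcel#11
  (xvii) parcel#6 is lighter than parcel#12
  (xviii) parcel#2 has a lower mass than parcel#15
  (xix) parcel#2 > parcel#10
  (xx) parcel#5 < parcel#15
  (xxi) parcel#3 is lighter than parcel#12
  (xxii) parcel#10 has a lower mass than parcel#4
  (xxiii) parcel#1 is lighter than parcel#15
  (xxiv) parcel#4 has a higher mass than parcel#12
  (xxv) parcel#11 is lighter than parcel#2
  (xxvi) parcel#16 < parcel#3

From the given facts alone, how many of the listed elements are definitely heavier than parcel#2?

5

From parcel#2 the given relations immediately reach parcel#3, parcel#15, parcel#18.
From those, parcel#12, parcel#4 — 5 in total.
No other element is forced above parcel#2 by the given relations, so the count is 5.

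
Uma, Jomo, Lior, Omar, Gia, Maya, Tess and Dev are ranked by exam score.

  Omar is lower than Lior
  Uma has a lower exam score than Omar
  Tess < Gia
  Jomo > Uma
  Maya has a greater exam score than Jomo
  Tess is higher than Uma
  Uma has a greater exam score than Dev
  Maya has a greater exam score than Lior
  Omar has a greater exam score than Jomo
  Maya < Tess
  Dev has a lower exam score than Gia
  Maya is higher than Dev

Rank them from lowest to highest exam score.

Dev < Uma < Jomo < Omar < Lior < Maya < Tess < Gia

Each adjacent pair is fixed by a given relation: Dev < Uma; Uma < Jomo; Jomo < Omar; Omar < Lior; Lior < Maya; Maya < Tess; Tess < Gia. Chaining them end to end gives the full order.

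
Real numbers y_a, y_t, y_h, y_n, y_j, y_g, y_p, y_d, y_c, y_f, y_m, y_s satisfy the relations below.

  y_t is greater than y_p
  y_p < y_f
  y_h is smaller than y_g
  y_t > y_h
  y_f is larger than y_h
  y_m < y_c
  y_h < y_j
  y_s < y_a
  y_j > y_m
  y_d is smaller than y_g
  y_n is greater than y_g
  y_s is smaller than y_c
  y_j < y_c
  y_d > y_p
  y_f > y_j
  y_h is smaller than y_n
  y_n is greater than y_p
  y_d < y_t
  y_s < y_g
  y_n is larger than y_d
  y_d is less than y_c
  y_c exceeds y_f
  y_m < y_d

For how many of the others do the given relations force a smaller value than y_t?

4

The elements the relations force below y_t are y_p, y_h, y_m, y_d — no chain reaches any other.
That is 4.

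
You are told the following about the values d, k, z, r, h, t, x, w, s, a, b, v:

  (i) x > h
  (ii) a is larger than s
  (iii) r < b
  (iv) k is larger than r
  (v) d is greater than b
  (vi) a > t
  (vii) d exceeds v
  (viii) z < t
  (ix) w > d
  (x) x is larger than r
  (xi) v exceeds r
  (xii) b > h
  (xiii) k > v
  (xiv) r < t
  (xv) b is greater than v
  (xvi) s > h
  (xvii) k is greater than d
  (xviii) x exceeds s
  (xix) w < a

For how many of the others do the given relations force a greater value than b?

Directly above b: d.
One step further: w, k (3 so far).
One step further: a (4 so far).
Nothing else is reachable above b; 4 in all.

4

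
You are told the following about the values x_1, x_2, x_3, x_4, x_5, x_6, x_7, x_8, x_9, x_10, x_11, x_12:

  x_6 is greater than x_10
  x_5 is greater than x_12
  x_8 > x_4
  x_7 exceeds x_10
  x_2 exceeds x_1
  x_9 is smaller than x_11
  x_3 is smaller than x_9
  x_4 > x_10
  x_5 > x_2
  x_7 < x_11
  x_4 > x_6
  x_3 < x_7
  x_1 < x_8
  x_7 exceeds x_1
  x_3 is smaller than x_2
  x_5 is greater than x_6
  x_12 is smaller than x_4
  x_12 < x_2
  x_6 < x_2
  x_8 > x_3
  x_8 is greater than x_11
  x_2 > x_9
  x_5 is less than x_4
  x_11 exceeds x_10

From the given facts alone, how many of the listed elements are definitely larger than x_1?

6

From x_1 the given relations immediately reach x_2, x_7, x_8.
From those, x_5, x_11 — 5 in total.
From those, x_4 — 6 in total.
Nothing else is reachable above x_1; 6 in all.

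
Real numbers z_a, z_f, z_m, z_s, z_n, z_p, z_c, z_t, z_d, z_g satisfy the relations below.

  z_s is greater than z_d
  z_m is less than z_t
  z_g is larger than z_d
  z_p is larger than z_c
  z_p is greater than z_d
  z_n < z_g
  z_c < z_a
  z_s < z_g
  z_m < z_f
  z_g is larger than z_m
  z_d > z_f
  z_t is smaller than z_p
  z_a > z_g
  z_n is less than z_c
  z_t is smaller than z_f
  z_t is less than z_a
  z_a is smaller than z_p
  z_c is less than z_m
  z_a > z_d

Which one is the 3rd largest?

z_g

Chaining the given pairs: z_n < z_c < z_m < z_t < z_f < z_d < z_s < z_g < z_a < z_p.
The 3rd largest is z_g.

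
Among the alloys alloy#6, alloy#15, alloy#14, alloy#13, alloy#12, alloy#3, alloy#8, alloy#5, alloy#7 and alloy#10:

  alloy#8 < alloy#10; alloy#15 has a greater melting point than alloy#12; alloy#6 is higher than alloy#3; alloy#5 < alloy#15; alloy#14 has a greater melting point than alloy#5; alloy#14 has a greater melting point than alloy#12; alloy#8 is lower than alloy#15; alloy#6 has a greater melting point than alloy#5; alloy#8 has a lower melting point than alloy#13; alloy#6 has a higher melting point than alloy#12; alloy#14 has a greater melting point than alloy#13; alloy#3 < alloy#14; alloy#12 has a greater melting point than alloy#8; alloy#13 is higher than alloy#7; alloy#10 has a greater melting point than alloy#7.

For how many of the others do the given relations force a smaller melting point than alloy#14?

6

From alloy#14 the given relations immediately reach alloy#5, alloy#3, alloy#12, alloy#13.
From those, alloy#8, alloy#7 — 6 in total.
No other element is forced below alloy#14 by the given relations, so the count is 6.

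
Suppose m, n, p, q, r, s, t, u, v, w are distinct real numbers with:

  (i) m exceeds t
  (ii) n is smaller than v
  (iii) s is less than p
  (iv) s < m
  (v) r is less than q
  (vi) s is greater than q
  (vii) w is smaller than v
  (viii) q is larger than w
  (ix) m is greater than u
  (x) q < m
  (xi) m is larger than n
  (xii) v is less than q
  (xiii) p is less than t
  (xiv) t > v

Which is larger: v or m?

m

Link the given pairs in sequence: v < q; q < s; s < p; p < t; t < m.
Together: v < q < s < p < t < m.
So v < m; m is the larger of the two.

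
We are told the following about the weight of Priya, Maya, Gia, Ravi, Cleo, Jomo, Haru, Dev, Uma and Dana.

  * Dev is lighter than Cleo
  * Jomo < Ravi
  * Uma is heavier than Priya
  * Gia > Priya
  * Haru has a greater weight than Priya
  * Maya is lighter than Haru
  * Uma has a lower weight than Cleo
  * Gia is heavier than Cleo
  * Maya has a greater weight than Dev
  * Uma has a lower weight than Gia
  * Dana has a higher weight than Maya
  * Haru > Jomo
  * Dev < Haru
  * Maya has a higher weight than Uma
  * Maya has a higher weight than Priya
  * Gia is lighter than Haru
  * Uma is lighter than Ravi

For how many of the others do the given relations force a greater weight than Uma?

Directly above Uma: Maya, Cleo, Gia, Ravi.
One step further: Dana, Haru (6 so far).
No other element is forced above Uma by the given relations, so the count is 6.

6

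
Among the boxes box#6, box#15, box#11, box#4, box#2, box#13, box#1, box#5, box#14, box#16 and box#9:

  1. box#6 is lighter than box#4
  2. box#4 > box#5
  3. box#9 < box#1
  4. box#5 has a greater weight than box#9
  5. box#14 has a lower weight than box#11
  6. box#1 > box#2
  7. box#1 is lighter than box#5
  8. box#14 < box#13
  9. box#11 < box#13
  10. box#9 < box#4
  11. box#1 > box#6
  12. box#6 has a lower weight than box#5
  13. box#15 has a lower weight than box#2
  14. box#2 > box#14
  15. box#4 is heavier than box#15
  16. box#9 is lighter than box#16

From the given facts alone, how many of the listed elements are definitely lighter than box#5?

6

The elements the relations force below box#5 are box#15, box#14, box#6, box#9, box#2, box#1 — no chain reaches any other.
That is 6.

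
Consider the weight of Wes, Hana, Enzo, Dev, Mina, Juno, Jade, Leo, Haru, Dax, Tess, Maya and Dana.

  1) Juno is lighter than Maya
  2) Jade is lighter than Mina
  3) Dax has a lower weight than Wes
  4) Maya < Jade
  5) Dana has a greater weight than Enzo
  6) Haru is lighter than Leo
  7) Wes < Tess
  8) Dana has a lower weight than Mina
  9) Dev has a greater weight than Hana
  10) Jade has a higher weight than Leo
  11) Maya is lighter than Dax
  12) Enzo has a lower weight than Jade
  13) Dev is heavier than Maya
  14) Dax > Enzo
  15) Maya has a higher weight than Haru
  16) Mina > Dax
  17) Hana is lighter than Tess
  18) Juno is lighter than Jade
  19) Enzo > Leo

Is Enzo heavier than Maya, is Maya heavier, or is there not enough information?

undetermined

Following every chain through Enzo: above Enzo we get Dana, Jade, Dax, Mina, Wes, Tess; below Enzo we get Haru, Leo.
Maya is not reached, and no chain runs the other way from Maya to Enzo.
So the given relations leave the order of Enzo and Maya undetermined.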